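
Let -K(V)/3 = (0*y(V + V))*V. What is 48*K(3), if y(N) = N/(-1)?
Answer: 0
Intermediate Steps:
y(N) = -N (y(N) = N*(-1) = -N)
K(V) = 0 (K(V) = -3*0*(-(V + V))*V = -3*0*(-2*V)*V = -0*V = -3*0 = 0)
48*K(3) = 48*0 = 0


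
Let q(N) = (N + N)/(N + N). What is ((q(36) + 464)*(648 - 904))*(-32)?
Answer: 3809280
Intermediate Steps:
q(N) = 1 (q(N) = (2*N)/((2*N)) = (2*N)*(1/(2*N)) = 1)
((q(36) + 464)*(648 - 904))*(-32) = ((1 + 464)*(648 - 904))*(-32) = (465*(-256))*(-32) = -119040*(-32) = 3809280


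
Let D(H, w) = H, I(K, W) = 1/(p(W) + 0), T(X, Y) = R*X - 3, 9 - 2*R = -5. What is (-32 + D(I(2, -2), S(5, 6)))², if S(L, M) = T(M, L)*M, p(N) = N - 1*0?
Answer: 4225/4 ≈ 1056.3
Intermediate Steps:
R = 7 (R = 9/2 - ½*(-5) = 9/2 + 5/2 = 7)
T(X, Y) = -3 + 7*X (T(X, Y) = 7*X - 3 = -3 + 7*X)
p(N) = N (p(N) = N + 0 = N)
S(L, M) = M*(-3 + 7*M) (S(L, M) = (-3 + 7*M)*M = M*(-3 + 7*M))
I(K, W) = 1/W (I(K, W) = 1/(W + 0) = 1/W)
(-32 + D(I(2, -2), S(5, 6)))² = (-32 + 1/(-2))² = (-32 - ½)² = (-65/2)² = 4225/4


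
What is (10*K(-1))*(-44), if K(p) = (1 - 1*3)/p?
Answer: -880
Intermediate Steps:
K(p) = -2/p (K(p) = (1 - 3)/p = -2/p)
(10*K(-1))*(-44) = (10*(-2/(-1)))*(-44) = (10*(-2*(-1)))*(-44) = (10*2)*(-44) = 20*(-44) = -880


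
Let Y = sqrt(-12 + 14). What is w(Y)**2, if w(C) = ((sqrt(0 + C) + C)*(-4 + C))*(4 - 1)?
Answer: 180 - 288*2**(1/4) + 18*sqrt(2) + 324*2**(3/4) ≈ 407.87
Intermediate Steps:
Y = sqrt(2) ≈ 1.4142
w(C) = 3*(-4 + C)*(C + sqrt(C)) (w(C) = ((sqrt(C) + C)*(-4 + C))*3 = ((C + sqrt(C))*(-4 + C))*3 = ((-4 + C)*(C + sqrt(C)))*3 = 3*(-4 + C)*(C + sqrt(C)))
w(Y)**2 = (-12*sqrt(2) - 12*2**(1/4) + 3*(sqrt(2))**2 + 3*(sqrt(2))**(3/2))**2 = (-12*sqrt(2) - 12*2**(1/4) + 3*2 + 3*2**(3/4))**2 = (-12*sqrt(2) - 12*2**(1/4) + 6 + 3*2**(3/4))**2 = (6 - 12*sqrt(2) - 12*2**(1/4) + 3*2**(3/4))**2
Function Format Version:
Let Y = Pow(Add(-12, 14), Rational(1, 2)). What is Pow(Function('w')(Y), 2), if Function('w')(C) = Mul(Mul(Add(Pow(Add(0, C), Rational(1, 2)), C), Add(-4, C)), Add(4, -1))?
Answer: Add(180, Mul(-288, Pow(2, Rational(1, 4))), Mul(18, Pow(2, Rational(1, 2))), Mul(324, Pow(2, Rational(3, 4)))) ≈ 407.87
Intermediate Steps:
Y = Pow(2, Rational(1, 2)) ≈ 1.4142
Function('w')(C) = Mul(3, Add(-4, C), Add(C, Pow(C, Rational(1, 2)))) (Function('w')(C) = Mul(Mul(Add(Pow(C, Rational(1, 2)), C), Add(-4, C)), 3) = Mul(Mul(Add(C, Pow(C, Rational(1, 2))), Add(-4, C)), 3) = Mul(Mul(Add(-4, C), Add(C, Pow(C, Rational(1, 2)))), 3) = Mul(3, Add(-4, C), Add(C, Pow(C, Rational(1, 2)))))
Pow(Function('w')(Y), 2) = Pow(Add(Mul(-12, Pow(2, Rational(1, 2))), Mul(-12, Pow(Pow(2, Rational(1, 2)), Rational(1, 2))), Mul(3, Pow(Pow(2, Rational(1, 2)), 2)), Mul(3, Pow(Pow(2, Rational(1, 2)), Rational(3, 2)))), 2) = Pow(Add(Mul(-12, Pow(2, Rational(1, 2))), Mul(-12, Pow(2, Rational(1, 4))), Mul(3, 2), Mul(3, Pow(2, Rational(3, 4)))), 2) = Pow(Add(Mul(-12, Pow(2, Rational(1, 2))), Mul(-12, Pow(2, Rational(1, 4))), 6, Mul(3, Pow(2, Rational(3, 4)))), 2) = Pow(Add(6, Mul(-12, Pow(2, Rational(1, 2))), Mul(-12, Pow(2, Rational(1, 4))), Mul(3, Pow(2, Rational(3, 4)))), 2)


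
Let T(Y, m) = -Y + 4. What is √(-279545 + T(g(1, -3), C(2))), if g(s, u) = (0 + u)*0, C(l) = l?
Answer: I*√279541 ≈ 528.72*I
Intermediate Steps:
g(s, u) = 0 (g(s, u) = u*0 = 0)
T(Y, m) = 4 - Y
√(-279545 + T(g(1, -3), C(2))) = √(-279545 + (4 - 1*0)) = √(-279545 + (4 + 0)) = √(-279545 + 4) = √(-279541) = I*√279541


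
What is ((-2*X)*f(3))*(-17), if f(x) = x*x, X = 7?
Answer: 2142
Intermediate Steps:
f(x) = x²
((-2*X)*f(3))*(-17) = (-2*7*3²)*(-17) = -14*9*(-17) = -126*(-17) = 2142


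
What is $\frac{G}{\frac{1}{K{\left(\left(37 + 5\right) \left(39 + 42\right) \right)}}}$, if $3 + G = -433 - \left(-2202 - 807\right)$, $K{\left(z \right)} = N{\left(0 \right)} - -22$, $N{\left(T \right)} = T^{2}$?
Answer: $56606$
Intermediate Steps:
$K{\left(z \right)} = 22$ ($K{\left(z \right)} = 0^{2} - -22 = 0 + 22 = 22$)
$G = 2573$ ($G = -3 - \left(-1769 - 807\right) = -3 - -2576 = -3 + \left(-433 + 3009\right) = -3 + 2576 = 2573$)
$\frac{G}{\frac{1}{K{\left(\left(37 + 5\right) \left(39 + 42\right) \right)}}} = \frac{2573}{\frac{1}{22}} = 2573 \frac{1}{\frac{1}{22}} = 2573 \cdot 22 = 56606$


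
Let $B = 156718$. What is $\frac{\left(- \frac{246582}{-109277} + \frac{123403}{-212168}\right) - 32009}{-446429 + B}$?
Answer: $\frac{106013210742097}{959567635226728} \approx 0.11048$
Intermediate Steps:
$\frac{\left(- \frac{246582}{-109277} + \frac{123403}{-212168}\right) - 32009}{-446429 + B} = \frac{\left(- \frac{246582}{-109277} + \frac{123403}{-212168}\right) - 32009}{-446429 + 156718} = \frac{\left(\left(-246582\right) \left(- \frac{1}{109277}\right) + 123403 \left(- \frac{1}{212168}\right)\right) - 32009}{-289711} = \left(\left(\frac{35226}{15611} - \frac{123403}{212168}\right) - 32009\right) \left(- \frac{1}{289711}\right) = \left(\frac{5547385735}{3312154648} - 32009\right) \left(- \frac{1}{289711}\right) = \left(- \frac{106013210742097}{3312154648}\right) \left(- \frac{1}{289711}\right) = \frac{106013210742097}{959567635226728}$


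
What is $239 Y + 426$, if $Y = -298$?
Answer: $-70796$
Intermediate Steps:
$239 Y + 426 = 239 \left(-298\right) + 426 = -71222 + 426 = -70796$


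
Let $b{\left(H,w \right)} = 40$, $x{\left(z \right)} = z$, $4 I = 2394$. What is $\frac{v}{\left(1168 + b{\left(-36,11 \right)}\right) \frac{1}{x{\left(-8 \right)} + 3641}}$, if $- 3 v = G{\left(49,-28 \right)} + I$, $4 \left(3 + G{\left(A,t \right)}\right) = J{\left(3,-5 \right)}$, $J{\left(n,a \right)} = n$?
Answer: $- \frac{2888235}{4832} \approx -597.73$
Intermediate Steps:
$I = \frac{1197}{2}$ ($I = \frac{1}{4} \cdot 2394 = \frac{1197}{2} \approx 598.5$)
$G{\left(A,t \right)} = - \frac{9}{4}$ ($G{\left(A,t \right)} = -3 + \frac{1}{4} \cdot 3 = -3 + \frac{3}{4} = - \frac{9}{4}$)
$v = - \frac{795}{4}$ ($v = - \frac{- \frac{9}{4} + \frac{1197}{2}}{3} = \left(- \frac{1}{3}\right) \frac{2385}{4} = - \frac{795}{4} \approx -198.75$)
$\frac{v}{\left(1168 + b{\left(-36,11 \right)}\right) \frac{1}{x{\left(-8 \right)} + 3641}} = - \frac{795}{4 \frac{1168 + 40}{-8 + 3641}} = - \frac{795}{4 \cdot \frac{1208}{3633}} = \left(- \frac{795}{4}\right) \frac{3633}{1208} = - \frac{2888235}{4832}$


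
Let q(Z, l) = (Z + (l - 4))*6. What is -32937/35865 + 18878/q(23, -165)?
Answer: -39217349/1745430 ≈ -22.469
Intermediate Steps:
q(Z, l) = -24 + 6*Z + 6*l (q(Z, l) = (Z + (-4 + l))*6 = (-4 + Z + l)*6 = -24 + 6*Z + 6*l)
-32937/35865 + 18878/q(23, -165) = -32937/35865 + 18878/(-24 + 6*23 + 6*(-165)) = -32937*1/35865 + 18878/(-24 + 138 - 990) = -10979/11955 + 18878/(-876) = -10979/11955 + 18878*(-1/876) = -10979/11955 - 9439/438 = -39217349/1745430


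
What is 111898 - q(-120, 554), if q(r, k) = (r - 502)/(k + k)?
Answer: 61991803/554 ≈ 1.1190e+5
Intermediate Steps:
q(r, k) = (-502 + r)/(2*k) (q(r, k) = (-502 + r)/((2*k)) = (-502 + r)*(1/(2*k)) = (-502 + r)/(2*k))
111898 - q(-120, 554) = 111898 - (-502 - 120)/(2*554) = 111898 - (-622)/(2*554) = 111898 - 1*(-311/554) = 111898 + 311/554 = 61991803/554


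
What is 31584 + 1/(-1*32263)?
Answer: 1018994591/32263 ≈ 31584.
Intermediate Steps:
31584 + 1/(-1*32263) = 31584 + 1/(-32263) = 31584 - 1/32263 = 1018994591/32263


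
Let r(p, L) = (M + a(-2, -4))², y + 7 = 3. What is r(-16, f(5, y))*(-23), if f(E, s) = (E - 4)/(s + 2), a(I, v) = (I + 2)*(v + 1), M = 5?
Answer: -575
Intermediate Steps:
y = -4 (y = -7 + 3 = -4)
a(I, v) = (1 + v)*(2 + I) (a(I, v) = (2 + I)*(1 + v) = (1 + v)*(2 + I))
f(E, s) = (-4 + E)/(2 + s)
r(p, L) = 25 (r(p, L) = (5 + (2 - 2 + 2*(-4) - 2*(-4)))² = (5 + (2 - 2 - 8 + 8))² = (5 + 0)² = 5² = 25)
r(-16, f(5, y))*(-23) = 25*(-23) = -575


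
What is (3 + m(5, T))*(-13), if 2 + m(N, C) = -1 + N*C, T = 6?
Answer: -390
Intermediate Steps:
m(N, C) = -3 + C*N (m(N, C) = -2 + (-1 + N*C) = -2 + (-1 + C*N) = -3 + C*N)
(3 + m(5, T))*(-13) = (3 + (-3 + 6*5))*(-13) = (3 + (-3 + 30))*(-13) = (3 + 27)*(-13) = 30*(-13) = -390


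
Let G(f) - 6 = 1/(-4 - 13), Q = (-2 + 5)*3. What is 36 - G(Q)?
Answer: 511/17 ≈ 30.059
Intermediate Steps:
Q = 9 (Q = 3*3 = 9)
G(f) = 101/17 (G(f) = 6 + 1/(-4 - 13) = 6 + 1/(-17) = 6 - 1/17 = 101/17)
36 - G(Q) = 36 - 1*101/17 = 36 - 101/17 = 511/17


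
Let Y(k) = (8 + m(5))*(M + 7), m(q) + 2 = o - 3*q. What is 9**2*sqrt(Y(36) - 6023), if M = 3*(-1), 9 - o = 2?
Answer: 81*I*sqrt(6031) ≈ 6290.4*I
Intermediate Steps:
o = 7 (o = 9 - 1*2 = 9 - 2 = 7)
M = -3
m(q) = 5 - 3*q (m(q) = -2 + (7 - 3*q) = 5 - 3*q)
Y(k) = -8 (Y(k) = (8 + (5 - 3*5))*(-3 + 7) = (8 + (5 - 15))*4 = (8 - 10)*4 = -2*4 = -8)
9**2*sqrt(Y(36) - 6023) = 9**2*sqrt(-8 - 6023) = 81*sqrt(-6031) = 81*(I*sqrt(6031)) = 81*I*sqrt(6031)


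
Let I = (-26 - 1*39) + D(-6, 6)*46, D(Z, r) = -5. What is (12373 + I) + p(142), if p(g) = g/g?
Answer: 12079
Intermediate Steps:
p(g) = 1
I = -295 (I = (-26 - 1*39) - 5*46 = (-26 - 39) - 230 = -65 - 230 = -295)
(12373 + I) + p(142) = (12373 - 295) + 1 = 12078 + 1 = 12079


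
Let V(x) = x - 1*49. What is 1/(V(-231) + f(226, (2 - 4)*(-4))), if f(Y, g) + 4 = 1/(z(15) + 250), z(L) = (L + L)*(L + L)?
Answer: -1150/326599 ≈ -0.0035211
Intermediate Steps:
z(L) = 4*L**2 (z(L) = (2*L)*(2*L) = 4*L**2)
f(Y, g) = -4599/1150 (f(Y, g) = -4 + 1/(4*15**2 + 250) = -4 + 1/(4*225 + 250) = -4 + 1/(900 + 250) = -4 + 1/1150 = -4599/1150)
V(x) = -49 + x (V(x) = x - 49 = -49 + x)
1/(V(-231) + f(226, (2 - 4)*(-4))) = 1/((-49 - 231) - 4599/1150) = 1/(-280 - 4599/1150) = 1/(-326599/1150) = -1150/326599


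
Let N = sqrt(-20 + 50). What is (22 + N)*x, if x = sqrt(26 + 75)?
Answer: sqrt(101)*(22 + sqrt(30)) ≈ 276.14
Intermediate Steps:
x = sqrt(101) ≈ 10.050
N = sqrt(30) ≈ 5.4772
(22 + N)*x = (22 + sqrt(30))*sqrt(101) = sqrt(101)*(22 + sqrt(30))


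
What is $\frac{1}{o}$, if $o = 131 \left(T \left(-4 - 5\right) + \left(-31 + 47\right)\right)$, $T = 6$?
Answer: $- \frac{1}{4978} \approx -0.00020088$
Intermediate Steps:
$o = -4978$ ($o = 131 \left(6 \left(-4 - 5\right) + \left(-31 + 47\right)\right) = 131 \left(6 \left(-9\right) + 16\right) = 131 \left(-54 + 16\right) = 131 \left(-38\right) = -4978$)
$\frac{1}{o} = \frac{1}{-4978} = - \frac{1}{4978}$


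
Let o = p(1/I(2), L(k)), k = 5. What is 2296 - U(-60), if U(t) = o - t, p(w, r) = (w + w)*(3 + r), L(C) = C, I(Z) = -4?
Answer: 2240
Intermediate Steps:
p(w, r) = 2*w*(3 + r) (p(w, r) = (2*w)*(3 + r) = 2*w*(3 + r))
o = -4 (o = 2*(3 + 5)/(-4) = 2*(-¼)*8 = -4)
U(t) = -4 - t
2296 - U(-60) = 2296 - (-4 - 1*(-60)) = 2296 - (-4 + 60) = 2296 - 1*56 = 2296 - 56 = 2240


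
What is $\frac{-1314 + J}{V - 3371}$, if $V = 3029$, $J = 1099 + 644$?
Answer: $- \frac{143}{114} \approx -1.2544$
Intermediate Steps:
$J = 1743$
$\frac{-1314 + J}{V - 3371} = \frac{-1314 + 1743}{3029 - 3371} = \frac{429}{-342} = 429 \left(- \frac{1}{342}\right) = - \frac{143}{114}$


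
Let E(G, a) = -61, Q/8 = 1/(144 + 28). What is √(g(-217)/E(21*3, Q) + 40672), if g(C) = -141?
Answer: √151349113/61 ≈ 201.68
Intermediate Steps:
Q = 2/43 (Q = 8/(144 + 28) = 8/172 = 8*(1/172) = 2/43 ≈ 0.046512)
√(g(-217)/E(21*3, Q) + 40672) = √(-141/(-61) + 40672) = √(-141*(-1/61) + 40672) = √(141/61 + 40672) = √(2481133/61) = √151349113/61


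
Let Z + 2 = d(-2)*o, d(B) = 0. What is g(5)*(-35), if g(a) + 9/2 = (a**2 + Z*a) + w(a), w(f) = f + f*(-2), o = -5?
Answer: -385/2 ≈ -192.50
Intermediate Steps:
w(f) = -f (w(f) = f - 2*f = -f)
Z = -2 (Z = -2 + 0*(-5) = -2 + 0 = -2)
g(a) = -9/2 + a**2 - 3*a (g(a) = -9/2 + ((a**2 - 2*a) - a) = -9/2 + (a**2 - 3*a) = -9/2 + a**2 - 3*a)
g(5)*(-35) = (-9/2 + 5**2 - 3*5)*(-35) = (-9/2 + 25 - 15)*(-35) = (11/2)*(-35) = -385/2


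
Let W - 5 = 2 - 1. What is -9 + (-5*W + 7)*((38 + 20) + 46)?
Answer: -2401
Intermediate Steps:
W = 6 (W = 5 + (2 - 1) = 5 + 1 = 6)
-9 + (-5*W + 7)*((38 + 20) + 46) = -9 + (-5*6 + 7)*((38 + 20) + 46) = -9 + (-30 + 7)*(58 + 46) = -9 - 23*104 = -9 - 2392 = -2401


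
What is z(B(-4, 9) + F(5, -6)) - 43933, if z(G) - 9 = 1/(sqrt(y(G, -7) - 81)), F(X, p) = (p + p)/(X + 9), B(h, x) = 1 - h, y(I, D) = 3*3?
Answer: -43924 - I*sqrt(2)/12 ≈ -43924.0 - 0.11785*I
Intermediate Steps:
y(I, D) = 9
F(X, p) = 2*p/(9 + X) (F(X, p) = (2*p)/(9 + X) = 2*p/(9 + X))
z(G) = 9 - I*sqrt(2)/12 (z(G) = 9 + 1/(sqrt(9 - 81)) = 9 + 1/(sqrt(-72)) = 9 + 1/(6*I*sqrt(2)) = 9 - I*sqrt(2)/12)
z(B(-4, 9) + F(5, -6)) - 43933 = (9 - I*sqrt(2)/12) - 43933 = -43924 - I*sqrt(2)/12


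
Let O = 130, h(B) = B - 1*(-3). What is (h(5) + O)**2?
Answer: 19044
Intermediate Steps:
h(B) = 3 + B (h(B) = B + 3 = 3 + B)
(h(5) + O)**2 = ((3 + 5) + 130)**2 = (8 + 130)**2 = 138**2 = 19044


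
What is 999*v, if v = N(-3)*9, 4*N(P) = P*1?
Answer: -26973/4 ≈ -6743.3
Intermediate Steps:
N(P) = P/4 (N(P) = (P*1)/4 = P/4)
v = -27/4 (v = ((¼)*(-3))*9 = -¾*9 = -27/4 ≈ -6.7500)
999*v = 999*(-27/4) = -26973/4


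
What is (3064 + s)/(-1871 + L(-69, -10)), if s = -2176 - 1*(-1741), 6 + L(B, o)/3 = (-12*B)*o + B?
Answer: -2629/26936 ≈ -0.097602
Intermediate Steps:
L(B, o) = -18 + 3*B - 36*B*o (L(B, o) = -18 + 3*((-12*B)*o + B) = -18 + 3*(-12*B*o + B) = -18 + 3*(B - 12*B*o) = -18 + (3*B - 36*B*o) = -18 + 3*B - 36*B*o)
s = -435 (s = -2176 + 1741 = -435)
(3064 + s)/(-1871 + L(-69, -10)) = (3064 - 435)/(-1871 + (-18 + 3*(-69) - 36*(-69)*(-10))) = 2629/(-1871 + (-18 - 207 - 24840)) = 2629/(-1871 - 25065) = 2629/(-26936) = 2629*(-1/26936) = -2629/26936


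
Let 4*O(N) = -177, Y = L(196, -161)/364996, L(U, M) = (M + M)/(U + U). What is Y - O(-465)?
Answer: 452230021/10219888 ≈ 44.250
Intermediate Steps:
L(U, M) = M/U (L(U, M) = (2*M)/((2*U)) = (2*M)*(1/(2*U)) = M/U)
Y = -23/10219888 (Y = -161/196/364996 = -161*1/196*(1/364996) = -23/28*1/364996 = -23/10219888 ≈ -2.2505e-6)
O(N) = -177/4 (O(N) = (¼)*(-177) = -177/4)
Y - O(-465) = -23/10219888 - 1*(-177/4) = -23/10219888 + 177/4 = 452230021/10219888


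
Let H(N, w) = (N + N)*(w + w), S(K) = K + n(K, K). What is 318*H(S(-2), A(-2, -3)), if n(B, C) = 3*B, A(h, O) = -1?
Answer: 10176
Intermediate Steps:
S(K) = 4*K (S(K) = K + 3*K = 4*K)
H(N, w) = 4*N*w (H(N, w) = (2*N)*(2*w) = 4*N*w)
318*H(S(-2), A(-2, -3)) = 318*(4*(4*(-2))*(-1)) = 318*(4*(-8)*(-1)) = 318*32 = 10176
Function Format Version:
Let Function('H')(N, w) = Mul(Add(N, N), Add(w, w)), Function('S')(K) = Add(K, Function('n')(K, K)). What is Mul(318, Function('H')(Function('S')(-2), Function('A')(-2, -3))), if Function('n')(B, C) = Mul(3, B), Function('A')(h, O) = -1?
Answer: 10176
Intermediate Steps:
Function('S')(K) = Mul(4, K) (Function('S')(K) = Add(K, Mul(3, K)) = Mul(4, K))
Function('H')(N, w) = Mul(4, N, w) (Function('H')(N, w) = Mul(Mul(2, N), Mul(2, w)) = Mul(4, N, w))
Mul(318, Function('H')(Function('S')(-2), Function('A')(-2, -3))) = Mul(318, Mul(4, Mul(4, -2), -1)) = Mul(318, Mul(4, -8, -1)) = Mul(318, 32) = 10176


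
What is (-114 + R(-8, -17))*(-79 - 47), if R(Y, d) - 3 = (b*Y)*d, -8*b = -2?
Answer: 9702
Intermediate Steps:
b = ¼ (b = -⅛*(-2) = ¼ ≈ 0.25000)
R(Y, d) = 3 + Y*d/4 (R(Y, d) = 3 + (Y/4)*d = 3 + Y*d/4)
(-114 + R(-8, -17))*(-79 - 47) = (-114 + (3 + (¼)*(-8)*(-17)))*(-79 - 47) = (-114 + (3 + 34))*(-126) = (-114 + 37)*(-126) = -77*(-126) = 9702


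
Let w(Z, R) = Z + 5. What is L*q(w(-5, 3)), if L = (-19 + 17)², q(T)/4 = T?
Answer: 0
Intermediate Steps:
w(Z, R) = 5 + Z
q(T) = 4*T
L = 4 (L = (-2)² = 4)
L*q(w(-5, 3)) = 4*(4*(5 - 5)) = 4*(4*0) = 4*0 = 0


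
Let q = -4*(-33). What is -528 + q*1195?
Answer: 157212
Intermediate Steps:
q = 132
-528 + q*1195 = -528 + 132*1195 = -528 + 157740 = 157212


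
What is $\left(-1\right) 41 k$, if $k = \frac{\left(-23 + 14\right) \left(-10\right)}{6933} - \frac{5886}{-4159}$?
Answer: $- \frac{562819956}{9611449} \approx -58.557$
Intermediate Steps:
$k = \frac{13727316}{9611449}$ ($k = \left(-9\right) \left(-10\right) \frac{1}{6933} - - \frac{5886}{4159} = 90 \cdot \frac{1}{6933} + \frac{5886}{4159} = \frac{30}{2311} + \frac{5886}{4159} = \frac{13727316}{9611449} \approx 1.4282$)
$\left(-1\right) 41 k = \left(-1\right) 41 \cdot \frac{13727316}{9611449} = \left(-41\right) \frac{13727316}{9611449} = - \frac{562819956}{9611449}$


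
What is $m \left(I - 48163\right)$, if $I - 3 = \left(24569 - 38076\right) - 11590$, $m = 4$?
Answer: $-293028$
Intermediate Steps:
$I = -25094$ ($I = 3 + \left(\left(24569 - 38076\right) - 11590\right) = 3 - 25097 = -25094$)
$m \left(I - 48163\right) = 4 \left(-25094 - 48163\right) = 4 \left(-73257\right) = -293028$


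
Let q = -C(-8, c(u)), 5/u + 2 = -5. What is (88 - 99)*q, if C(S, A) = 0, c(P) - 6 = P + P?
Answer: 0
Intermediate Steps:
u = -5/7 (u = 5/(-2 - 5) = 5/(-7) = 5*(-1/7) = -5/7 ≈ -0.71429)
c(P) = 6 + 2*P (c(P) = 6 + (P + P) = 6 + 2*P)
q = 0 (q = -1*0 = 0)
(88 - 99)*q = (88 - 99)*0 = -11*0 = 0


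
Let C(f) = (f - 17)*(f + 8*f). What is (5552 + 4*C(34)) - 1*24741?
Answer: 1619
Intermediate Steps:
C(f) = 9*f*(-17 + f) (C(f) = (-17 + f)*(9*f) = 9*f*(-17 + f))
(5552 + 4*C(34)) - 1*24741 = (5552 + 4*(9*34*(-17 + 34))) - 1*24741 = (5552 + 4*(9*34*17)) - 24741 = (5552 + 4*5202) - 24741 = (5552 + 20808) - 24741 = 26360 - 24741 = 1619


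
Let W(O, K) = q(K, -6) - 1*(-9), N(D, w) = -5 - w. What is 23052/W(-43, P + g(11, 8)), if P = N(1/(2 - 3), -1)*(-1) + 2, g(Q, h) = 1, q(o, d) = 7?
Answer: 5763/4 ≈ 1440.8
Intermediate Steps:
P = 6 (P = (-5 - 1*(-1))*(-1) + 2 = (-5 + 1)*(-1) + 2 = -4*(-1) + 2 = 4 + 2 = 6)
W(O, K) = 16 (W(O, K) = 7 - 1*(-9) = 7 + 9 = 16)
23052/W(-43, P + g(11, 8)) = 23052/16 = 23052*(1/16) = 5763/4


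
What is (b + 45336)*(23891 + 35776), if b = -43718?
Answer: 96541206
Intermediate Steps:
(b + 45336)*(23891 + 35776) = (-43718 + 45336)*(23891 + 35776) = 1618*59667 = 96541206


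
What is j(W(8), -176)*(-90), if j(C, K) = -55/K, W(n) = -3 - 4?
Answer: -225/8 ≈ -28.125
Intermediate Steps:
W(n) = -7
j(W(8), -176)*(-90) = -55/(-176)*(-90) = -55*(-1/176)*(-90) = (5/16)*(-90) = -225/8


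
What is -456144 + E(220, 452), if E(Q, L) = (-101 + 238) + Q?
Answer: -455787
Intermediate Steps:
E(Q, L) = 137 + Q
-456144 + E(220, 452) = -456144 + (137 + 220) = -456144 + 357 = -455787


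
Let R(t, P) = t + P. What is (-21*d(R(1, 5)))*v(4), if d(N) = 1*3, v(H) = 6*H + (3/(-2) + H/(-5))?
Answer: -13671/10 ≈ -1367.1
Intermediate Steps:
R(t, P) = P + t
v(H) = -3/2 + 29*H/5 (v(H) = 6*H + (3*(-½) + H*(-⅕)) = 6*H + (-3/2 - H/5) = -3/2 + 29*H/5)
d(N) = 3
(-21*d(R(1, 5)))*v(4) = (-21*3)*(-3/2 + (29/5)*4) = -63*(-3/2 + 116/5) = -63*217/10 = -13671/10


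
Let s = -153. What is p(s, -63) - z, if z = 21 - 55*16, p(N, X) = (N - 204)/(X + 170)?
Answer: 91556/107 ≈ 855.66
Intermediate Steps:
p(N, X) = (-204 + N)/(170 + X)
z = -859 (z = 21 - 880 = -859)
p(s, -63) - z = (-204 - 153)/(170 - 63) - 1*(-859) = -357/107 + 859 = 91556/107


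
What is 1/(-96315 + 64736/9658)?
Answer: -4829/465072767 ≈ -1.0383e-5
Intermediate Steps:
1/(-96315 + 64736/9658) = 1/(-96315 + 64736*(1/9658)) = 1/(-96315 + 32368/4829) = 1/(-465072767/4829) = -4829/465072767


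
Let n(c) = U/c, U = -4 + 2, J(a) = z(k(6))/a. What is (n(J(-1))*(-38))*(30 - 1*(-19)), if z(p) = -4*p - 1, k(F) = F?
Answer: 3724/25 ≈ 148.96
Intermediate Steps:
z(p) = -1 - 4*p
J(a) = -25/a (J(a) = (-1 - 4*6)/a = (-1 - 24)/a = -25/a)
U = -2
n(c) = -2/c
(n(J(-1))*(-38))*(30 - 1*(-19)) = (-2/((-25/(-1)))*(-38))*(30 - 1*(-19)) = (-2/((-25*(-1)))*(-38))*(30 + 19) = (-2/25*(-38))*49 = (-2*1/25*(-38))*49 = -2/25*(-38)*49 = (76/25)*49 = 3724/25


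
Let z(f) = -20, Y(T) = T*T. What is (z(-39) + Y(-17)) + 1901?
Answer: 2170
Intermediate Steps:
Y(T) = T²
(z(-39) + Y(-17)) + 1901 = (-20 + (-17)²) + 1901 = (-20 + 289) + 1901 = 269 + 1901 = 2170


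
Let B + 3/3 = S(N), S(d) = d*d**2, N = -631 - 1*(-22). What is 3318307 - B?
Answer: 229184837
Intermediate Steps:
N = -609 (N = -631 + 22 = -609)
S(d) = d**3
B = -225866530 (B = -1 + (-609)**3 = -1 - 225866529 = -225866530)
3318307 - B = 3318307 - 1*(-225866530) = 3318307 + 225866530 = 229184837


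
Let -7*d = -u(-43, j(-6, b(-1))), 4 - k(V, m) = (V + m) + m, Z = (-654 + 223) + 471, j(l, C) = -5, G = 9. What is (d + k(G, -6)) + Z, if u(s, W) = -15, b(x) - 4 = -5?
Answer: 314/7 ≈ 44.857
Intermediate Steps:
b(x) = -1 (b(x) = 4 - 5 = -1)
Z = 40 (Z = -431 + 471 = 40)
k(V, m) = 4 - V - 2*m (k(V, m) = 4 - ((V + m) + m) = 4 - (V + 2*m) = 4 + (-V - 2*m) = 4 - V - 2*m)
d = -15/7 (d = -(-1)*(-15)/7 = -⅐*15 = -15/7 ≈ -2.1429)
(d + k(G, -6)) + Z = (-15/7 + (4 - 1*9 - 2*(-6))) + 40 = (-15/7 + (4 - 9 + 12)) + 40 = (-15/7 + 7) + 40 = 34/7 + 40 = 314/7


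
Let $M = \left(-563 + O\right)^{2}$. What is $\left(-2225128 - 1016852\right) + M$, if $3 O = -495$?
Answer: $-2711996$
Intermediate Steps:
$O = -165$ ($O = \frac{1}{3} \left(-495\right) = -165$)
$M = 529984$ ($M = \left(-563 - 165\right)^{2} = \left(-728\right)^{2} = 529984$)
$\left(-2225128 - 1016852\right) + M = \left(-2225128 - 1016852\right) + 529984 = -3241980 + 529984 = -2711996$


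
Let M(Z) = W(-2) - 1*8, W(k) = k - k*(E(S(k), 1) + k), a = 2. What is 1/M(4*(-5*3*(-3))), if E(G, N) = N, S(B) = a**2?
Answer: -1/12 ≈ -0.083333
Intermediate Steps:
S(B) = 4 (S(B) = 2**2 = 4)
W(k) = k - k*(1 + k)
M(Z) = -12 (M(Z) = -1*(-2)**2 - 1*8 = -1*4 - 8 = -4 - 8 = -12)
1/M(4*(-5*3*(-3))) = 1/(-12) = -1/12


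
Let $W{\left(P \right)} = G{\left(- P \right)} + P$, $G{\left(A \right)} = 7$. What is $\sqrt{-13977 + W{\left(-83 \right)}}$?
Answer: $i \sqrt{14053} \approx 118.55 i$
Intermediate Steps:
$W{\left(P \right)} = 7 + P$
$\sqrt{-13977 + W{\left(-83 \right)}} = \sqrt{-13977 + \left(7 - 83\right)} = \sqrt{-13977 - 76} = \sqrt{-14053} = i \sqrt{14053}$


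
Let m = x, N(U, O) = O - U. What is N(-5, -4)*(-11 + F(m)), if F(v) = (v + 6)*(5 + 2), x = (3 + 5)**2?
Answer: 479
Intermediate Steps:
x = 64 (x = 8**2 = 64)
m = 64
F(v) = 42 + 7*v (F(v) = (6 + v)*7 = 42 + 7*v)
N(-5, -4)*(-11 + F(m)) = (-4 - 1*(-5))*(-11 + (42 + 7*64)) = (-4 + 5)*(-11 + (42 + 448)) = 1*(-11 + 490) = 1*479 = 479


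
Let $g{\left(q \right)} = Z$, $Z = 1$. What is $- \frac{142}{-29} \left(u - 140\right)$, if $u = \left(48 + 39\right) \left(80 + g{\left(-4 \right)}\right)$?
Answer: $\frac{980794}{29} \approx 33821.0$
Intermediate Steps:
$g{\left(q \right)} = 1$
$u = 7047$ ($u = \left(48 + 39\right) \left(80 + 1\right) = 87 \cdot 81 = 7047$)
$- \frac{142}{-29} \left(u - 140\right) = - \frac{142}{-29} \left(7047 - 140\right) = \left(-142\right) \left(- \frac{1}{29}\right) 6907 = \frac{142}{29} \cdot 6907 = \frac{980794}{29}$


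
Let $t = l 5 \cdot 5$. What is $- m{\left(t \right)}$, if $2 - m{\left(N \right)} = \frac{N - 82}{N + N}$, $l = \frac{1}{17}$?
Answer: $- \frac{1469}{50} \approx -29.38$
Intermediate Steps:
$l = \frac{1}{17} \approx 0.058824$
$t = \frac{25}{17}$ ($t = \frac{5 \cdot 5}{17} = \frac{1}{17} \cdot 25 = \frac{25}{17} \approx 1.4706$)
$m{\left(N \right)} = 2 - \frac{-82 + N}{2 N}$ ($m{\left(N \right)} = 2 - \frac{N - 82}{N + N} = 2 - \frac{-82 + N}{2 N}$)
$- m{\left(t \right)} = - (\frac{3}{2} + \frac{41}{\frac{25}{17}}) = - (\frac{3}{2} + 41 \cdot \frac{17}{25}) = - (\frac{3}{2} + \frac{697}{25}) = \left(-1\right) \frac{1469}{50} = - \frac{1469}{50}$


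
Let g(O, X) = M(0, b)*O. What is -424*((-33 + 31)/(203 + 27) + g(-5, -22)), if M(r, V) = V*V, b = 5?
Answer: 6095424/115 ≈ 53004.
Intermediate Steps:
M(r, V) = V**2
g(O, X) = 25*O (g(O, X) = 5**2*O = 25*O)
-424*((-33 + 31)/(203 + 27) + g(-5, -22)) = -424*((-33 + 31)/(203 + 27) + 25*(-5)) = -424*(-2/230 - 125) = -424*(-2*1/230 - 125) = -424*(-1/115 - 125) = -424*(-14376/115) = 6095424/115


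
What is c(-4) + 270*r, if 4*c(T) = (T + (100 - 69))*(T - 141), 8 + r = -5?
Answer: -17955/4 ≈ -4488.8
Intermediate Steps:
r = -13 (r = -8 - 5 = -13)
c(T) = (-141 + T)*(31 + T)/4 (c(T) = ((T + (100 - 69))*(T - 141))/4 = ((T + 31)*(-141 + T))/4 = ((31 + T)*(-141 + T))/4 = ((-141 + T)*(31 + T))/4 = (-141 + T)*(31 + T)/4)
c(-4) + 270*r = (-4371/4 - 55/2*(-4) + (¼)*(-4)²) + 270*(-13) = (-4371/4 + 110 + (¼)*16) - 3510 = (-4371/4 + 110 + 4) - 3510 = -3915/4 - 3510 = -17955/4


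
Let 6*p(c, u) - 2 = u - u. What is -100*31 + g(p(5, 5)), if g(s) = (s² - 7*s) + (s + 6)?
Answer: -27863/9 ≈ -3095.9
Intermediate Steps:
p(c, u) = ⅓ (p(c, u) = ⅓ + (u - u)/6 = ⅓ + (⅙)*0 = ⅓ + 0 = ⅓)
g(s) = 6 + s² - 6*s (g(s) = (s² - 7*s) + (6 + s) = 6 + s² - 6*s)
-100*31 + g(p(5, 5)) = -100*31 + (6 + (⅓)² - 6*⅓) = -3100 + (6 + ⅑ - 2) = -3100 + 37/9 = -27863/9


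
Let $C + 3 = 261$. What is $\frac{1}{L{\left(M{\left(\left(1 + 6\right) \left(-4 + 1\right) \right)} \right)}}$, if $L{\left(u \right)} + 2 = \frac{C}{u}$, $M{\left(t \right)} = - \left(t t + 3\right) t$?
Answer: $- \frac{1554}{3065} \approx -0.50701$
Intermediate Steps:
$C = 258$ ($C = -3 + 261 = 258$)
$M{\left(t \right)} = - t \left(3 + t^{2}\right)$ ($M{\left(t \right)} = - \left(t^{2} + 3\right) t = - \left(3 + t^{2}\right) t = - t \left(3 + t^{2}\right)$)
$L{\left(u \right)} = -2 + \frac{258}{u}$
$\frac{1}{L{\left(M{\left(\left(1 + 6\right) \left(-4 + 1\right) \right)} \right)}} = \frac{1}{-2 + \frac{258}{\left(-1\right) \left(1 + 6\right) \left(-4 + 1\right) \left(3 + \left(\left(1 + 6\right) \left(-4 + 1\right)\right)^{2}\right)}} = \frac{1}{-2 + \frac{258}{\left(-1\right) 7 \left(-3\right) \left(3 + \left(7 \left(-3\right)\right)^{2}\right)}} = \frac{1}{-2 + \frac{258}{\left(-1\right) \left(-21\right) \left(3 + \left(-21\right)^{2}\right)}} = \frac{1}{-2 + \frac{258}{\left(-1\right) \left(-21\right) \left(3 + 441\right)}} = \frac{1}{-2 + \frac{258}{\left(-1\right) \left(-21\right) 444}} = \frac{1}{-2 + \frac{258}{9324}} = \frac{1}{-2 + 258 \cdot \frac{1}{9324}} = \frac{1}{-2 + \frac{43}{1554}} = \frac{1}{- \frac{3065}{1554}} = - \frac{1554}{3065}$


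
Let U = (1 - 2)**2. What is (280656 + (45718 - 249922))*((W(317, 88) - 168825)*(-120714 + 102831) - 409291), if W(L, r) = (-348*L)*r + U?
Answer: 13503212235285780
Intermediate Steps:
U = 1 (U = (-1)**2 = 1)
W(L, r) = 1 - 348*L*r (W(L, r) = (-348*L)*r + 1 = -348*L*r + 1 = 1 - 348*L*r)
(280656 + (45718 - 249922))*((W(317, 88) - 168825)*(-120714 + 102831) - 409291) = (280656 + (45718 - 249922))*(((1 - 348*317*88) - 168825)*(-120714 + 102831) - 409291) = (280656 - 204204)*(((1 - 9707808) - 168825)*(-17883) - 409291) = 76452*((-9707807 - 168825)*(-17883) - 409291) = 76452*(-9876632*(-17883) - 409291) = 76452*(176623810056 - 409291) = 76452*176623400765 = 13503212235285780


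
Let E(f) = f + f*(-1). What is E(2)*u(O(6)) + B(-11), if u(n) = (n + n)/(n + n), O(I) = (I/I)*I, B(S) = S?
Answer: -11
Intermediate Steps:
O(I) = I (O(I) = 1*I = I)
E(f) = 0 (E(f) = f - f = 0)
u(n) = 1 (u(n) = (2*n)/((2*n)) = (2*n)*(1/(2*n)) = 1)
E(2)*u(O(6)) + B(-11) = 0*1 - 11 = 0 - 11 = -11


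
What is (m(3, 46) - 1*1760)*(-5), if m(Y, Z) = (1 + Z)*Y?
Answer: 8095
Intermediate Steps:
m(Y, Z) = Y*(1 + Z)
(m(3, 46) - 1*1760)*(-5) = (3*(1 + 46) - 1*1760)*(-5) = (3*47 - 1760)*(-5) = (141 - 1760)*(-5) = -1619*(-5) = 8095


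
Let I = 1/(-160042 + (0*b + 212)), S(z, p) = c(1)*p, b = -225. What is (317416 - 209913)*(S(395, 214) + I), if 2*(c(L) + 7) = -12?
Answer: -4345535727153/14530 ≈ -2.9907e+8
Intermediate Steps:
c(L) = -13 (c(L) = -7 + (1/2)*(-12) = -7 - 6 = -13)
S(z, p) = -13*p
I = -1/159830 (I = 1/(-160042 + (0*(-225) + 212)) = 1/(-160042 + (0 + 212)) = 1/(-160042 + 212) = 1/(-159830) = -1/159830 ≈ -6.2566e-6)
(317416 - 209913)*(S(395, 214) + I) = (317416 - 209913)*(-13*214 - 1/159830) = 107503*(-2782 - 1/159830) = 107503*(-444647061/159830) = -4345535727153/14530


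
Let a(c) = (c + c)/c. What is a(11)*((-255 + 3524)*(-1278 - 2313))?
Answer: -23477958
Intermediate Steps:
a(c) = 2 (a(c) = (2*c)/c = 2)
a(11)*((-255 + 3524)*(-1278 - 2313)) = 2*((-255 + 3524)*(-1278 - 2313)) = 2*(3269*(-3591)) = 2*(-11738979) = -23477958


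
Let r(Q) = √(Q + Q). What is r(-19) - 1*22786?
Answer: -22786 + I*√38 ≈ -22786.0 + 6.1644*I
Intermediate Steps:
r(Q) = √2*√Q (r(Q) = √(2*Q) = √2*√Q)
r(-19) - 1*22786 = √2*√(-19) - 1*22786 = √2*(I*√19) - 22786 = I*√38 - 22786 = -22786 + I*√38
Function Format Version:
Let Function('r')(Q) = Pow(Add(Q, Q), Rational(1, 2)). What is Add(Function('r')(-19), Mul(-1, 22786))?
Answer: Add(-22786, Mul(I, Pow(38, Rational(1, 2)))) ≈ Add(-22786., Mul(6.1644, I))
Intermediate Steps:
Function('r')(Q) = Mul(Pow(2, Rational(1, 2)), Pow(Q, Rational(1, 2))) (Function('r')(Q) = Pow(Mul(2, Q), Rational(1, 2)) = Mul(Pow(2, Rational(1, 2)), Pow(Q, Rational(1, 2))))
Add(Function('r')(-19), Mul(-1, 22786)) = Add(Mul(Pow(2, Rational(1, 2)), Pow(-19, Rational(1, 2))), Mul(-1, 22786)) = Add(Mul(Pow(2, Rational(1, 2)), Mul(I, Pow(19, Rational(1, 2)))), -22786) = Add(Mul(I, Pow(38, Rational(1, 2))), -22786) = Add(-22786, Mul(I, Pow(38, Rational(1, 2))))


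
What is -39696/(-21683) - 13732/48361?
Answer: 1621987300/1048611563 ≈ 1.5468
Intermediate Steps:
-39696/(-21683) - 13732/48361 = -39696*(-1/21683) - 13732*1/48361 = 39696/21683 - 13732/48361 = 1621987300/1048611563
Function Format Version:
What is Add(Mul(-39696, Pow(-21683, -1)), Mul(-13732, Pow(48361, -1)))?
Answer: Rational(1621987300, 1048611563) ≈ 1.5468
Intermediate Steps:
Add(Mul(-39696, Pow(-21683, -1)), Mul(-13732, Pow(48361, -1))) = Add(Mul(-39696, Rational(-1, 21683)), Mul(-13732, Rational(1, 48361))) = Add(Rational(39696, 21683), Rational(-13732, 48361)) = Rational(1621987300, 1048611563)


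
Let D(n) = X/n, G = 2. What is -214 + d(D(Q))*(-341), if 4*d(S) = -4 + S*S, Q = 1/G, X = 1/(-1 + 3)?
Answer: 167/4 ≈ 41.750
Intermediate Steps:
X = ½ (X = 1/2 = ½ ≈ 0.50000)
Q = ½ (Q = 1/2 = ½ ≈ 0.50000)
D(n) = 1/(2*n)
d(S) = -1 + S²/4 (d(S) = (-4 + S*S)/4 = (-4 + S²)/4 = -1 + S²/4)
-214 + d(D(Q))*(-341) = -214 + (-1 + (1/(2*(½)))²/4)*(-341) = -214 + (-1 + ((½)*2)²/4)*(-341) = -214 + (-1 + (¼)*1²)*(-341) = -214 + (-1 + (¼)*1)*(-341) = -214 + (-1 + ¼)*(-341) = -214 - ¾*(-341) = -214 + 1023/4 = 167/4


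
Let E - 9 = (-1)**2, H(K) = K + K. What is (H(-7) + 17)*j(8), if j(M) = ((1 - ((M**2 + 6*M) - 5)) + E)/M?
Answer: -36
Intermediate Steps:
H(K) = 2*K
E = 10 (E = 9 + (-1)**2 = 9 + 1 = 10)
j(M) = (16 - M**2 - 6*M)/M (j(M) = ((1 - ((M**2 + 6*M) - 5)) + 10)/M = ((1 - (-5 + M**2 + 6*M)) + 10)/M = ((1 + (5 - M**2 - 6*M)) + 10)/M = ((6 - M**2 - 6*M) + 10)/M = (16 - M**2 - 6*M)/M)
(H(-7) + 17)*j(8) = (2*(-7) + 17)*(-6 - 1*8 + 16/8) = (-14 + 17)*(-6 - 8 + 16*(1/8)) = 3*(-6 - 8 + 2) = 3*(-12) = -36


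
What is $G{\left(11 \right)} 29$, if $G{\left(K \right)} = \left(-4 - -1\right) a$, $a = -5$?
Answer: $435$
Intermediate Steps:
$G{\left(K \right)} = 15$ ($G{\left(K \right)} = \left(-4 - -1\right) \left(-5\right) = \left(-4 + 1\right) \left(-5\right) = \left(-3\right) \left(-5\right) = 15$)
$G{\left(11 \right)} 29 = 15 \cdot 29 = 435$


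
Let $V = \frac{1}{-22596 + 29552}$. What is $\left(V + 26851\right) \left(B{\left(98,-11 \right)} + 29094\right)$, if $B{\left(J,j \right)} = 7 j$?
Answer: $\frac{5419666337469}{6956} \approx 7.7913 \cdot 10^{8}$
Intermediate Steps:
$V = \frac{1}{6956} \approx 0.00014376$
$\left(V + 26851\right) \left(B{\left(98,-11 \right)} + 29094\right) = \left(\frac{1}{6956} + 26851\right) \left(7 \left(-11\right) + 29094\right) = \frac{186775557 \left(-77 + 29094\right)}{6956} = \frac{186775557}{6956} \cdot 29017 = \frac{5419666337469}{6956}$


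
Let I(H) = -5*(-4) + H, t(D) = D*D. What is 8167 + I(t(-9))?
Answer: 8268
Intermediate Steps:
t(D) = D**2
I(H) = 20 + H
8167 + I(t(-9)) = 8167 + (20 + (-9)**2) = 8167 + (20 + 81) = 8167 + 101 = 8268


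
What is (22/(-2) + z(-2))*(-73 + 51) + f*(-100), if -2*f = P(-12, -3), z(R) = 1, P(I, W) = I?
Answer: -380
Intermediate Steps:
f = 6 (f = -½*(-12) = 6)
(22/(-2) + z(-2))*(-73 + 51) + f*(-100) = (22/(-2) + 1)*(-73 + 51) + 6*(-100) = (22*(-½) + 1)*(-22) - 600 = (-11 + 1)*(-22) - 600 = -10*(-22) - 600 = 220 - 600 = -380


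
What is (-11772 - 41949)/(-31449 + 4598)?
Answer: 53721/26851 ≈ 2.0007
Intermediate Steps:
(-11772 - 41949)/(-31449 + 4598) = -53721/(-26851) = -53721*(-1/26851) = 53721/26851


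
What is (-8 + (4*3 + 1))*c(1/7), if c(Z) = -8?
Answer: -40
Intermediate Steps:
(-8 + (4*3 + 1))*c(1/7) = (-8 + (4*3 + 1))*(-8) = (-8 + (12 + 1))*(-8) = (-8 + 13)*(-8) = 5*(-8) = -40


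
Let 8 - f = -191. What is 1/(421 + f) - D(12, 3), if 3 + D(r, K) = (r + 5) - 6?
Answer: -4959/620 ≈ -7.9984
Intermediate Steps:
f = 199 (f = 8 - 1*(-191) = 8 + 191 = 199)
D(r, K) = -4 + r (D(r, K) = -3 + ((r + 5) - 6) = -3 + ((5 + r) - 6) = -3 + (-1 + r) = -4 + r)
1/(421 + f) - D(12, 3) = 1/(421 + 199) - (-4 + 12) = 1/620 - 1*8 = 1/620 - 8 = -4959/620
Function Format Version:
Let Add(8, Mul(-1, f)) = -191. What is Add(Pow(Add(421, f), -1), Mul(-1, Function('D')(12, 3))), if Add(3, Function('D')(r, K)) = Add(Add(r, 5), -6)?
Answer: Rational(-4959, 620) ≈ -7.9984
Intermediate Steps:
f = 199 (f = Add(8, Mul(-1, -191)) = Add(8, 191) = 199)
Function('D')(r, K) = Add(-4, r) (Function('D')(r, K) = Add(-3, Add(Add(r, 5), -6)) = Add(-3, Add(Add(5, r), -6)) = Add(-3, Add(-1, r)) = Add(-4, r))
Add(Pow(Add(421, f), -1), Mul(-1, Function('D')(12, 3))) = Add(Pow(Add(421, 199), -1), Mul(-1, Add(-4, 12))) = Add(Pow(620, -1), Mul(-1, 8)) = Add(Rational(1, 620), -8) = Rational(-4959, 620)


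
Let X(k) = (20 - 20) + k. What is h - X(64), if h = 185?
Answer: 121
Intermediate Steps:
X(k) = k (X(k) = 0 + k = k)
h - X(64) = 185 - 1*64 = 185 - 64 = 121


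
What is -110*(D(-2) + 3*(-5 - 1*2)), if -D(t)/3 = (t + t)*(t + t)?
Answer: 7590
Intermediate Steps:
D(t) = -12*t**2 (D(t) = -3*(t + t)*(t + t) = -3*2*t*2*t = -12*t**2)
-110*(D(-2) + 3*(-5 - 1*2)) = -110*(-12*(-2)**2 + 3*(-5 - 1*2)) = -110*(-12*4 + 3*(-5 - 2)) = -110*(-48 + 3*(-7)) = -110*(-48 - 21) = -110*(-69) = 7590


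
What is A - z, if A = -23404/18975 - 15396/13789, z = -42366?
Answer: 11084291229794/261646275 ≈ 42364.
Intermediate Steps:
A = -614856856/261646275 (A = -23404*1/18975 - 15396*1/13789 = -23404/18975 - 15396/13789 = -614856856/261646275 ≈ -2.3500)
A - z = -614856856/261646275 - 1*(-42366) = -614856856/261646275 + 42366 = 11084291229794/261646275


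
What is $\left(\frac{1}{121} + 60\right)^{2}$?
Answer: $\frac{52722121}{14641} \approx 3601.0$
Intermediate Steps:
$\left(\frac{1}{121} + 60\right)^{2} = \left(\frac{7261}{121}\right)^{2} = \frac{52722121}{14641}$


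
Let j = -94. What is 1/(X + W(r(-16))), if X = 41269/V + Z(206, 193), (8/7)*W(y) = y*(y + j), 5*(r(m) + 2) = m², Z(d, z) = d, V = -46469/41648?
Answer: -1161725/44970516754 ≈ -2.5833e-5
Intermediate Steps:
V = -46469/41648 (V = -46469*1/41648 = -46469/41648 ≈ -1.1158)
r(m) = -2 + m²/5
W(y) = 7*y*(-94 + y)/8 (W(y) = 7*(y*(y - 94))/8 = 7*(y*(-94 + y))/8 = 7*y*(-94 + y)/8)
X = -1709198698/46469 (X = 41269/(-46469/41648) + 206 = 41269*(-41648/46469) + 206 = -1718771312/46469 + 206 = -1709198698/46469 ≈ -36782.)
1/(X + W(r(-16))) = 1/(-1709198698/46469 + 7*(-2 + (⅕)*(-16)²)*(-94 + (-2 + (⅕)*(-16)²))/8) = 1/(-1709198698/46469 + 7*(-2 + (⅕)*256)*(-94 + (-2 + (⅕)*256))/8) = 1/(-1709198698/46469 + 7*(-2 + 256/5)*(-94 + (-2 + 256/5))/8) = 1/(-1709198698/46469 + (7/8)*(246/5)*(-94 + 246/5)) = 1/(-1709198698/46469 + (7/8)*(246/5)*(-224/5)) = 1/(-1709198698/46469 - 48216/25) = 1/(-44970516754/1161725) = -1161725/44970516754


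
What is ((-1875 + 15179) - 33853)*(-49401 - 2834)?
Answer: 1073377015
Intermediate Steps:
((-1875 + 15179) - 33853)*(-49401 - 2834) = (13304 - 33853)*(-52235) = -20549*(-52235) = 1073377015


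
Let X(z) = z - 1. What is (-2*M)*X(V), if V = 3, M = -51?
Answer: 204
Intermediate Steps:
X(z) = -1 + z
(-2*M)*X(V) = (-2*(-51))*(-1 + 3) = 102*2 = 204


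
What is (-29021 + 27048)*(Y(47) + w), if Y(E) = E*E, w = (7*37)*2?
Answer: -5380371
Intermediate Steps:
w = 518 (w = 259*2 = 518)
Y(E) = E**2
(-29021 + 27048)*(Y(47) + w) = (-29021 + 27048)*(47**2 + 518) = -1973*(2209 + 518) = -1973*2727 = -5380371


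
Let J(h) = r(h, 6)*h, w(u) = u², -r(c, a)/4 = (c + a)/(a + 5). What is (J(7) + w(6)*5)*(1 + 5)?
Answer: 9696/11 ≈ 881.45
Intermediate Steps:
r(c, a) = -4*(a + c)/(5 + a) (r(c, a) = -4*(c + a)/(a + 5) = -4*(a + c)/(5 + a))
J(h) = h*(-24/11 - 4*h/11) (J(h) = (4*(-1*6 - h)/(5 + 6))*h = (4*(-6 - h)/11)*h = (4*(1/11)*(-6 - h))*h = (-24/11 - 4*h/11)*h = h*(-24/11 - 4*h/11))
(J(7) + w(6)*5)*(1 + 5) = (-4/11*7*(6 + 7) + 6²*5)*(1 + 5) = (-4/11*7*13 + 36*5)*6 = (-364/11 + 180)*6 = (1616/11)*6 = 9696/11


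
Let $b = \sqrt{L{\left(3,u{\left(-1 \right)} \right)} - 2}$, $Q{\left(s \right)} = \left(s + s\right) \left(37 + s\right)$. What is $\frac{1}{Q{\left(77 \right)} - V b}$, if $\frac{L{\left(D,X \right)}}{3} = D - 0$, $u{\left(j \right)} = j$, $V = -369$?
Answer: $\frac{836}{14631429} - \frac{41 \sqrt{7}}{34140001} \approx 5.396 \cdot 10^{-5}$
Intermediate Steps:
$Q{\left(s \right)} = 2 s \left(37 + s\right)$
$L{\left(D,X \right)} = 3 D$ ($L{\left(D,X \right)} = 3 \left(D - 0\right) = 3 \left(D + 0\right) = 3 D$)
$b = \sqrt{7}$ ($b = \sqrt{3 \cdot 3 - 2} = \sqrt{9 - 2} = \sqrt{7} \approx 2.6458$)
$\frac{1}{Q{\left(77 \right)} - V b} = \frac{1}{2 \cdot 77 \left(37 + 77\right) - - 369 \sqrt{7}} = \frac{1}{2 \cdot 77 \cdot 114 + 369 \sqrt{7}} = \frac{1}{17556 + 369 \sqrt{7}}$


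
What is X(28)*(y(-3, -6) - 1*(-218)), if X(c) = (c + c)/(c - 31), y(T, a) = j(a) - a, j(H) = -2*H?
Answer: -13216/3 ≈ -4405.3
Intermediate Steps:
y(T, a) = -3*a (y(T, a) = -2*a - a = -3*a)
X(c) = 2*c/(-31 + c) (X(c) = (2*c)/(-31 + c) = 2*c/(-31 + c))
X(28)*(y(-3, -6) - 1*(-218)) = (2*28/(-31 + 28))*(-3*(-6) - 1*(-218)) = (2*28/(-3))*(18 + 218) = (2*28*(-1/3))*236 = -56/3*236 = -13216/3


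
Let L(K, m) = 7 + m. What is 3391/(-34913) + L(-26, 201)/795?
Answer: 4566059/27755835 ≈ 0.16451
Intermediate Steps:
3391/(-34913) + L(-26, 201)/795 = 3391/(-34913) + (7 + 201)/795 = 3391*(-1/34913) + 208*(1/795) = -3391/34913 + 208/795 = 4566059/27755835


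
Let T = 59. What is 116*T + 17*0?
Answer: 6844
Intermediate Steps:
116*T + 17*0 = 116*59 + 17*0 = 6844 + 0 = 6844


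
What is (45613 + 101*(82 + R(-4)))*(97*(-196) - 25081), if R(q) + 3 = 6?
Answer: -2389752414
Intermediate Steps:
R(q) = 3 (R(q) = -3 + 6 = 3)
(45613 + 101*(82 + R(-4)))*(97*(-196) - 25081) = (45613 + 101*(82 + 3))*(97*(-196) - 25081) = (45613 + 101*85)*(-19012 - 25081) = (45613 + 8585)*(-44093) = 54198*(-44093) = -2389752414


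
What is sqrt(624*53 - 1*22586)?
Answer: 7*sqrt(214) ≈ 102.40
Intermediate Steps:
sqrt(624*53 - 1*22586) = sqrt(33072 - 22586) = sqrt(10486) = 7*sqrt(214)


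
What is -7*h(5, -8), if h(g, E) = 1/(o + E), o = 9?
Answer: -7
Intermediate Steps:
h(g, E) = 1/(9 + E)
-7*h(5, -8) = -7/(9 - 8) = -7/1 = -7*1 = -7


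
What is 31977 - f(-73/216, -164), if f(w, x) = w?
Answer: 6907105/216 ≈ 31977.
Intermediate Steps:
31977 - f(-73/216, -164) = 31977 - (-73)/216 = 31977 - 1*(-73/216) = 31977 + 73/216 = 6907105/216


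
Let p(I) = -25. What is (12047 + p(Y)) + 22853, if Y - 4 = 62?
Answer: 34875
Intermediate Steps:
Y = 66 (Y = 4 + 62 = 66)
(12047 + p(Y)) + 22853 = (12047 - 25) + 22853 = 12022 + 22853 = 34875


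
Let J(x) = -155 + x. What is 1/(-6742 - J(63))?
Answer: -1/6650 ≈ -0.00015038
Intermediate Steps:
1/(-6742 - J(63)) = 1/(-6742 - (-155 + 63)) = 1/(-6742 - 1*(-92)) = 1/(-6742 + 92) = 1/(-6650) = -1/6650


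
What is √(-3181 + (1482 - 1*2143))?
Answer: I*√3842 ≈ 61.984*I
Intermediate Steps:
√(-3181 + (1482 - 1*2143)) = √(-3181 + (1482 - 2143)) = √(-3181 - 661) = √(-3842) = I*√3842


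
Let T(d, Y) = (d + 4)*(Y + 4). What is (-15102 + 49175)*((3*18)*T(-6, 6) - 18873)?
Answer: -679858569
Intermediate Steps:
T(d, Y) = (4 + Y)*(4 + d) (T(d, Y) = (4 + d)*(4 + Y) = (4 + Y)*(4 + d))
(-15102 + 49175)*((3*18)*T(-6, 6) - 18873) = (-15102 + 49175)*((3*18)*(16 + 4*6 + 4*(-6) + 6*(-6)) - 18873) = 34073*(54*(16 + 24 - 24 - 36) - 18873) = 34073*(54*(-20) - 18873) = 34073*(-1080 - 18873) = 34073*(-19953) = -679858569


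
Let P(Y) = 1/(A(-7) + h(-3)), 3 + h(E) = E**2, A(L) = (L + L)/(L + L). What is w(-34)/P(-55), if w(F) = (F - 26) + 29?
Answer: -217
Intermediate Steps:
w(F) = 3 + F (w(F) = (-26 + F) + 29 = 3 + F)
A(L) = 1 (A(L) = (2*L)/((2*L)) = (2*L)*(1/(2*L)) = 1)
h(E) = -3 + E**2
P(Y) = 1/7 (P(Y) = 1/(1 + (-3 + (-3)**2)) = 1/(1 + (-3 + 9)) = 1/(1 + 6) = 1/7)
w(-34)/P(-55) = (3 - 34)/(1/7) = -31*7 = -217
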